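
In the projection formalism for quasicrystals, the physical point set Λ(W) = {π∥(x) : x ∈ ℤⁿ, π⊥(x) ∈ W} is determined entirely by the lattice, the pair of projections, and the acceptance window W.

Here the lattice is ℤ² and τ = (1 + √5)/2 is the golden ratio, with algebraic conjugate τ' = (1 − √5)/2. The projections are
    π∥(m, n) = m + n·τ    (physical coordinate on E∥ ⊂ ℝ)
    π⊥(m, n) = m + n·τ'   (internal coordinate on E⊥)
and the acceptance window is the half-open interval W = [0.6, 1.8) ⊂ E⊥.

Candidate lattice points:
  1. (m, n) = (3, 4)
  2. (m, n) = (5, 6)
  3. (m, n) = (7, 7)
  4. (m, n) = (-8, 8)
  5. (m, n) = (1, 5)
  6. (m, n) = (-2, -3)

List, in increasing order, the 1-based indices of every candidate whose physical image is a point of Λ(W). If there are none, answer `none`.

2

Numerically τ ≈ 1.6180 and τ' = −1/τ ≈ -0.6180.
candidate 1: (m,n)=(3,4) → π∥ = 3+4·τ ≈ 9.4721, π⊥ = 3+4·τ' ≈ 0.5279 ∉ [0.6, 1.8) ⇒ out
candidate 2: (m,n)=(5,6) → π∥ = 5+6·τ ≈ 14.7082, π⊥ = 5+6·τ' ≈ 1.2918 ∈ [0.6, 1.8) ⇒ IN Λ
candidate 3: (m,n)=(7,7) → π∥ = 7+7·τ ≈ 18.3262, π⊥ = 7+7·τ' ≈ 2.6738 ∉ [0.6, 1.8) ⇒ out
candidate 4: (m,n)=(-8,8) → π∥ = -8+8·τ ≈ 4.9443, π⊥ = -8+8·τ' ≈ -12.9443 ∉ [0.6, 1.8) ⇒ out
candidate 5: (m,n)=(1,5) → π∥ = 1+5·τ ≈ 9.0902, π⊥ = 1+5·τ' ≈ -2.0902 ∉ [0.6, 1.8) ⇒ out
candidate 6: (m,n)=(-2,-3) → π∥ = -2-3·τ ≈ -6.8541, π⊥ = -2-3·τ' ≈ -0.1459 ∉ [0.6, 1.8) ⇒ out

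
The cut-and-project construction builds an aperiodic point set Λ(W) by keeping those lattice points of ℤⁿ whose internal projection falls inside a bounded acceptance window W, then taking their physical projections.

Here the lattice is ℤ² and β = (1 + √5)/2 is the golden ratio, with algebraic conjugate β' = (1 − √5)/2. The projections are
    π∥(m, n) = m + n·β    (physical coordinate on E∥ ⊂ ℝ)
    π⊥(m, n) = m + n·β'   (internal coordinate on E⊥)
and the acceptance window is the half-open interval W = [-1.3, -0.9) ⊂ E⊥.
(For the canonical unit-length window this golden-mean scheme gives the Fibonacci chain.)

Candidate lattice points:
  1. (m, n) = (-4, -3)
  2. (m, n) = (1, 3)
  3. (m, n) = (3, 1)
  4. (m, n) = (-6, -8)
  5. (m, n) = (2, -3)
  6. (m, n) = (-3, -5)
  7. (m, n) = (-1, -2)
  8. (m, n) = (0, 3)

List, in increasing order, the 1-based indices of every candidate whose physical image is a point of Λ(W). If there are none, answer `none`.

Numerically β ≈ 1.61803 and β' = −1/β ≈ -0.61803.
candidate 1: (m,n)=(-4,-3) → π∥ = -4-3·β ≈ -8.85410, π⊥ = -4-3·β' ≈ -2.14590 ∉ [-1.3, -0.9) ⇒ out
candidate 2: (m,n)=(1,3) → π∥ = 1+3·β ≈ 5.85410, π⊥ = 1+3·β' ≈ -0.85410 ∉ [-1.3, -0.9) ⇒ out
candidate 3: (m,n)=(3,1) → π∥ = 3+1·β ≈ 4.61803, π⊥ = 3+1·β' ≈ 2.38197 ∉ [-1.3, -0.9) ⇒ out
candidate 4: (m,n)=(-6,-8) → π∥ = -6-8·β ≈ -18.94427, π⊥ = -6-8·β' ≈ -1.05573 ∈ [-1.3, -0.9) ⇒ IN Λ
candidate 5: (m,n)=(2,-3) → π∥ = 2-3·β ≈ -2.85410, π⊥ = 2-3·β' ≈ 3.85410 ∉ [-1.3, -0.9) ⇒ out
candidate 6: (m,n)=(-3,-5) → π∥ = -3-5·β ≈ -11.09017, π⊥ = -3-5·β' ≈ 0.09017 ∉ [-1.3, -0.9) ⇒ out
candidate 7: (m,n)=(-1,-2) → π∥ = -1-2·β ≈ -4.23607, π⊥ = -1-2·β' ≈ 0.23607 ∉ [-1.3, -0.9) ⇒ out
candidate 8: (m,n)=(0,3) → π∥ = 0+3·β ≈ 4.85410, π⊥ = 0+3·β' ≈ -1.85410 ∉ [-1.3, -0.9) ⇒ out

4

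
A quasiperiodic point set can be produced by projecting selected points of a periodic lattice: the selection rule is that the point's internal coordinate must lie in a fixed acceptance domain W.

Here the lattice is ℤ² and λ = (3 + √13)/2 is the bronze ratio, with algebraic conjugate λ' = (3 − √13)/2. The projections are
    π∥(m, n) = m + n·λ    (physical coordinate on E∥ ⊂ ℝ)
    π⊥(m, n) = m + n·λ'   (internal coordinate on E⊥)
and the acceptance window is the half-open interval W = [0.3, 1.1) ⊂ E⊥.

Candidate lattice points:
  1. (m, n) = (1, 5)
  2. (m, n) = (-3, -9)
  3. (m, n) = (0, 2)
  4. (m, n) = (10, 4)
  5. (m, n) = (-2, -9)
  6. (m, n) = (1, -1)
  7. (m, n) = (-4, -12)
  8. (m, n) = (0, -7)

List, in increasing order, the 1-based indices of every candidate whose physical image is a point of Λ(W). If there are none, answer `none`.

Compute λ' = (3−√13)/2 = -0.30278, so π⊥(m,n) = m -0.30278·n.
[1] lift (1,5): star map gives -0.51388; window check 0.3 ≤ -0.51388 < 1.1 is false → out
[2] lift (-3,-9): star map gives -0.27502; window check 0.3 ≤ -0.27502 < 1.1 is false → out
[3] lift (0,2): star map gives -0.60555; window check 0.3 ≤ -0.60555 < 1.1 is false → out
[4] lift (10,4): star map gives 8.78890; window check 0.3 ≤ 8.78890 < 1.1 is false → out
[5] lift (-2,-9): star map gives 0.72498; window check 0.3 ≤ 0.72498 < 1.1 is true → IN Λ
[6] lift (1,-1): star map gives 1.30278; window check 0.3 ≤ 1.30278 < 1.1 is false → out
[7] lift (-4,-12): star map gives -0.36669; window check 0.3 ≤ -0.36669 < 1.1 is false → out
[8] lift (0,-7): star map gives 2.11943; window check 0.3 ≤ 2.11943 < 1.1 is false → out

5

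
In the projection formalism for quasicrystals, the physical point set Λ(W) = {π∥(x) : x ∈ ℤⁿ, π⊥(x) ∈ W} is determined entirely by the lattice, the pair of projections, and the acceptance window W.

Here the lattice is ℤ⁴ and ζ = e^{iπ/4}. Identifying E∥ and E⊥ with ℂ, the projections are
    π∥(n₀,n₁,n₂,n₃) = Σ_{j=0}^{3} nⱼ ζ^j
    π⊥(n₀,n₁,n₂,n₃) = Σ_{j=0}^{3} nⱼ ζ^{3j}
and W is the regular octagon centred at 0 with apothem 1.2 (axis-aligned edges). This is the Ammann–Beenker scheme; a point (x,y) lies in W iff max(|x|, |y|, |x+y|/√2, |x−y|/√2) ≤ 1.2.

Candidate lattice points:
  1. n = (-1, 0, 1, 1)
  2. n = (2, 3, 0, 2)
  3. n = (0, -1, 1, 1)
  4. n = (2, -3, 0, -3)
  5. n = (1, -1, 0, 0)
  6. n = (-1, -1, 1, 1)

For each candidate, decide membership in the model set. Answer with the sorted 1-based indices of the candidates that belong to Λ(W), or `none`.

1, 6

π⊥(n) = n₀ + n₁ζ³ + n₂ζ⁶ + n₃ζ⁹ where ζ = e^{iπ/4}.
#1 (-1, 0, 1, 1): internal (-0.292893, -0.292893); octagon support 0.414214 vs apothem 1.2 → ∈ W
#2 (2, 3, 0, 2): internal (1.292893, 3.535534); octagon support 3.535534 vs apothem 1.2 → ∉ W
#3 (0, -1, 1, 1): internal (1.414214, -1.000000); octagon support 1.707107 vs apothem 1.2 → ∉ W
#4 (2, -3, 0, -3): internal (2.000000, -4.242641); octagon support 4.414214 vs apothem 1.2 → ∉ W
#5 (1, -1, 0, 0): internal (1.707107, -0.707107); octagon support 1.707107 vs apothem 1.2 → ∉ W
#6 (-1, -1, 1, 1): internal (0.414214, -1.000000); octagon support 1.000000 vs apothem 1.2 → ∈ W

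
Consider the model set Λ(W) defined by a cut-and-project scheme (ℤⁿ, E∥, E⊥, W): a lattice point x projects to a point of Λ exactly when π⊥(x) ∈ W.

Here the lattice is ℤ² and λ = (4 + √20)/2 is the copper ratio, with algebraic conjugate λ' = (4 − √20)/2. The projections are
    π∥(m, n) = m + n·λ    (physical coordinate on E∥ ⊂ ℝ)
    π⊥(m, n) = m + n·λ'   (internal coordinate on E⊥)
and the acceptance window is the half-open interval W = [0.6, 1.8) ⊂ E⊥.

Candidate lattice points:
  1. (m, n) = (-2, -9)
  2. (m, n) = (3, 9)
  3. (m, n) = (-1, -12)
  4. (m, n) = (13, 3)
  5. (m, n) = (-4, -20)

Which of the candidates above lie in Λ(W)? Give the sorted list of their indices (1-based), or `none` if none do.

Numerically λ ≈ 4.2361 and λ' = −1/λ ≈ -0.2361.
#1 (-2,-9): internal coord -2 + (-9)·λ' = +0.1246; +0.1246 ∉ [0.6, 1.8) → out
#2 (3,9): internal coord 3 + (9)·λ' = +0.8754; +0.8754 ∈ [0.6, 1.8) → IN Λ
#3 (-1,-12): internal coord -1 + (-12)·λ' = +1.8328; +1.8328 ∉ [0.6, 1.8) → out
#4 (13,3): internal coord 13 + (3)·λ' = +12.2918; +12.2918 ∉ [0.6, 1.8) → out
#5 (-4,-20): internal coord -4 + (-20)·λ' = +0.7214; +0.7214 ∈ [0.6, 1.8) → IN Λ

2, 5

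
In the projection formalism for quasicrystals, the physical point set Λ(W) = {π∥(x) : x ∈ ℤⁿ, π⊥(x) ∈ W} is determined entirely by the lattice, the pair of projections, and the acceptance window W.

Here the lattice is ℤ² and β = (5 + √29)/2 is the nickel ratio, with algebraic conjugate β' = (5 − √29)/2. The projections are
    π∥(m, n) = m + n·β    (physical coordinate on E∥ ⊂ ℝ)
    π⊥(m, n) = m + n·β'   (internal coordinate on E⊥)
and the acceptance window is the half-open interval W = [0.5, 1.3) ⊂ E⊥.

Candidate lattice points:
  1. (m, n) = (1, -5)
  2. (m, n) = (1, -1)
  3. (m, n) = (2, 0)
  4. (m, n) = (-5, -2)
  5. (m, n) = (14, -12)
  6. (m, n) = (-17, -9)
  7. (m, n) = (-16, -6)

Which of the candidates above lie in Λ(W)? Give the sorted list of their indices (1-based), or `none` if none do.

Numerically β ≈ 5.192582 and β' = −1/β ≈ -0.192582.
candidate 1: (m,n)=(1,-5) → π∥ = 1-5·β ≈ -24.962912, π⊥ = 1-5·β' ≈ 1.962912 ∉ [0.5, 1.3) ⇒ out
candidate 2: (m,n)=(1,-1) → π∥ = 1-1·β ≈ -4.192582, π⊥ = 1-1·β' ≈ 1.192582 ∈ [0.5, 1.3) ⇒ IN Λ
candidate 3: (m,n)=(2,0) → π∥ = 2+0·β ≈ 2.000000, π⊥ = 2+0·β' ≈ 2.000000 ∉ [0.5, 1.3) ⇒ out
candidate 4: (m,n)=(-5,-2) → π∥ = -5-2·β ≈ -15.385165, π⊥ = -5-2·β' ≈ -4.614835 ∉ [0.5, 1.3) ⇒ out
candidate 5: (m,n)=(14,-12) → π∥ = 14-12·β ≈ -48.310989, π⊥ = 14-12·β' ≈ 16.310989 ∉ [0.5, 1.3) ⇒ out
candidate 6: (m,n)=(-17,-9) → π∥ = -17-9·β ≈ -63.733242, π⊥ = -17-9·β' ≈ -15.266758 ∉ [0.5, 1.3) ⇒ out
candidate 7: (m,n)=(-16,-6) → π∥ = -16-6·β ≈ -47.155494, π⊥ = -16-6·β' ≈ -14.844506 ∉ [0.5, 1.3) ⇒ out

2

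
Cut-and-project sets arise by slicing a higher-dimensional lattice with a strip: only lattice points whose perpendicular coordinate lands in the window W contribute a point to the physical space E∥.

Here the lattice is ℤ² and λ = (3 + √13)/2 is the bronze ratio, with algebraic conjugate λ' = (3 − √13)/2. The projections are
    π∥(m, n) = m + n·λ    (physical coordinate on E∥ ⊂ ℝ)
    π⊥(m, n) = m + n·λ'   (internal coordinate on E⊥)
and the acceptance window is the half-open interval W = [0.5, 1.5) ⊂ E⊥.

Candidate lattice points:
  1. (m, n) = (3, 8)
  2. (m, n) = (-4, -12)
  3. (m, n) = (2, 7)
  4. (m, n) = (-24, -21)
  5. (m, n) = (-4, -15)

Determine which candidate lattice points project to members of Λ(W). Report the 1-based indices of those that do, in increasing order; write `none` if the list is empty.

Compute λ' = (3−√13)/2 = -0.302776, so π⊥(m,n) = m -0.302776·n.
#1 (3,8): internal coord 3 + (8)·λ' = +0.577795; +0.577795 ∈ [0.5, 1.5) → IN Λ
#2 (-4,-12): internal coord -4 + (-12)·λ' = -0.366692; -0.366692 ∉ [0.5, 1.5) → out
#3 (2,7): internal coord 2 + (7)·λ' = -0.119429; -0.119429 ∉ [0.5, 1.5) → out
#4 (-24,-21): internal coord -24 + (-21)·λ' = -17.641712; -17.641712 ∉ [0.5, 1.5) → out
#5 (-4,-15): internal coord -4 + (-15)·λ' = +0.541635; +0.541635 ∈ [0.5, 1.5) → IN Λ

1, 5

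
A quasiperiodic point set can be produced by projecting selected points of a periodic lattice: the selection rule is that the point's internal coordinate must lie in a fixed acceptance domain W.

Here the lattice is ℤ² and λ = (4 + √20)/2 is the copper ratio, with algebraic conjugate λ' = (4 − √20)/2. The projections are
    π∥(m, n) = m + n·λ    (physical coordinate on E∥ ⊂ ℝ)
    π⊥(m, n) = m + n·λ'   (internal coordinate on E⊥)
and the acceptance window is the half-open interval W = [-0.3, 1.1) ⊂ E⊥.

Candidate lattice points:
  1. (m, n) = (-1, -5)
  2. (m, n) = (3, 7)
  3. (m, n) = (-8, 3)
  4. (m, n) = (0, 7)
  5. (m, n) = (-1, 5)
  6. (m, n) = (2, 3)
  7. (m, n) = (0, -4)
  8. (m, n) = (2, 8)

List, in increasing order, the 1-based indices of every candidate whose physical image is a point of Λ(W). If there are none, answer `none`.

1, 7, 8

Compute λ' = (4−√20)/2 = -0.2361, so π⊥(m,n) = m -0.2361·n.
[1] lift (-1,-5): star map gives 0.1803; window check -0.3 ≤ 0.1803 < 1.1 is true → IN Λ
[2] lift (3,7): star map gives 1.3475; window check -0.3 ≤ 1.3475 < 1.1 is false → out
[3] lift (-8,3): star map gives -8.7082; window check -0.3 ≤ -8.7082 < 1.1 is false → out
[4] lift (0,7): star map gives -1.6525; window check -0.3 ≤ -1.6525 < 1.1 is false → out
[5] lift (-1,5): star map gives -2.1803; window check -0.3 ≤ -2.1803 < 1.1 is false → out
[6] lift (2,3): star map gives 1.2918; window check -0.3 ≤ 1.2918 < 1.1 is false → out
[7] lift (0,-4): star map gives 0.9443; window check -0.3 ≤ 0.9443 < 1.1 is true → IN Λ
[8] lift (2,8): star map gives 0.1115; window check -0.3 ≤ 0.1115 < 1.1 is true → IN Λ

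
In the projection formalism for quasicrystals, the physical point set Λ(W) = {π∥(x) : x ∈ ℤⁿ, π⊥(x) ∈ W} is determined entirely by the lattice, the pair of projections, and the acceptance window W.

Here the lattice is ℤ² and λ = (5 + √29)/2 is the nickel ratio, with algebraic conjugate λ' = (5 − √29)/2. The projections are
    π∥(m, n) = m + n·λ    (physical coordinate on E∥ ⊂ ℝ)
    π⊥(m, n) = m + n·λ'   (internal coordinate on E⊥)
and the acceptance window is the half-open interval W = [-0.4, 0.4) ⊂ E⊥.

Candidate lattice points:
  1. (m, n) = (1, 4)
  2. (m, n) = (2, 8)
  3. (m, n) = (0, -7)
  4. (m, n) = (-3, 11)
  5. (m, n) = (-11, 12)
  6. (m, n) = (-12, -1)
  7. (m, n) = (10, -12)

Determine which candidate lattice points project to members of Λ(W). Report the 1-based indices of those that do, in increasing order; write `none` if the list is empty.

1

λ' = (5−√29)/2 ≈ -0.192582.
#1 (1,4): internal coord 1 + (4)·λ' = +0.229670; +0.229670 ∈ [-0.4, 0.4) → IN Λ
#2 (2,8): internal coord 2 + (8)·λ' = +0.459341; +0.459341 ∉ [-0.4, 0.4) → out
#3 (0,-7): internal coord 0 + (-7)·λ' = +1.348077; +1.348077 ∉ [-0.4, 0.4) → out
#4 (-3,11): internal coord -3 + (11)·λ' = -5.118406; -5.118406 ∉ [-0.4, 0.4) → out
#5 (-11,12): internal coord -11 + (12)·λ' = -13.310989; -13.310989 ∉ [-0.4, 0.4) → out
#6 (-12,-1): internal coord -12 + (-1)·λ' = -11.807418; -11.807418 ∉ [-0.4, 0.4) → out
#7 (10,-12): internal coord 10 + (-12)·λ' = +12.310989; +12.310989 ∉ [-0.4, 0.4) → out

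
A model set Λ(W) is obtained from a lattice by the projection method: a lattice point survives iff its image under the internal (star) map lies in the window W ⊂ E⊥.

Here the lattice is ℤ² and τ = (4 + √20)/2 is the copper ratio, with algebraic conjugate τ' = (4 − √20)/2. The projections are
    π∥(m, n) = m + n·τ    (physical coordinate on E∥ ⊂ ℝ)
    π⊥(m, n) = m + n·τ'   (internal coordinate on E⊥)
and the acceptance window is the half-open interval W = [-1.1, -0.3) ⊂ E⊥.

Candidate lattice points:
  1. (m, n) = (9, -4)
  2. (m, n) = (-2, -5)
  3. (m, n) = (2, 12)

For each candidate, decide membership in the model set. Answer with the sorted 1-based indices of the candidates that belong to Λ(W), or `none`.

2, 3

τ' = (4−√20)/2 ≈ -0.236068.
#1 (9,-4): internal coord 9 + (-4)·τ' = +9.944272; +9.944272 ∉ [-1.1, -0.3) → out
#2 (-2,-5): internal coord -2 + (-5)·τ' = -0.819660; -0.819660 ∈ [-1.1, -0.3) → IN Λ
#3 (2,12): internal coord 2 + (12)·τ' = -0.832816; -0.832816 ∈ [-1.1, -0.3) → IN Λ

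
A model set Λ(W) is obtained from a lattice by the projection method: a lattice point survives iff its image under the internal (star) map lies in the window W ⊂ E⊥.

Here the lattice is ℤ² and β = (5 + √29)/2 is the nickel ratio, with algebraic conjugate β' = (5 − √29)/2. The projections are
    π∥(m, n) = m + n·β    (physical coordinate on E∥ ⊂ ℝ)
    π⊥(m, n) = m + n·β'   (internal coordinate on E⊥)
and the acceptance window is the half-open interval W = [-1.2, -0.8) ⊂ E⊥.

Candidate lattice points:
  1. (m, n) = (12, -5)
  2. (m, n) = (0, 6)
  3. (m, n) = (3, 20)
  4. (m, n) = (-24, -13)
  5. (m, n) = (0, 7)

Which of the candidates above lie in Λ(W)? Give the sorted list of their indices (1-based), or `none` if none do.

2, 3

β' = (5−√29)/2 ≈ -0.192582.
candidate 1: (m,n)=(12,-5) → π∥ = 12-5·β ≈ -13.962912, π⊥ = 12-5·β' ≈ 12.962912 ∉ [-1.2, -0.8) ⇒ out
candidate 2: (m,n)=(0,6) → π∥ = 0+6·β ≈ 31.155494, π⊥ = 0+6·β' ≈ -1.155494 ∈ [-1.2, -0.8) ⇒ IN Λ
candidate 3: (m,n)=(3,20) → π∥ = 3+20·β ≈ 106.851648, π⊥ = 3+20·β' ≈ -0.851648 ∈ [-1.2, -0.8) ⇒ IN Λ
candidate 4: (m,n)=(-24,-13) → π∥ = -24-13·β ≈ -91.503571, π⊥ = -24-13·β' ≈ -21.496429 ∉ [-1.2, -0.8) ⇒ out
candidate 5: (m,n)=(0,7) → π∥ = 0+7·β ≈ 36.348077, π⊥ = 0+7·β' ≈ -1.348077 ∉ [-1.2, -0.8) ⇒ out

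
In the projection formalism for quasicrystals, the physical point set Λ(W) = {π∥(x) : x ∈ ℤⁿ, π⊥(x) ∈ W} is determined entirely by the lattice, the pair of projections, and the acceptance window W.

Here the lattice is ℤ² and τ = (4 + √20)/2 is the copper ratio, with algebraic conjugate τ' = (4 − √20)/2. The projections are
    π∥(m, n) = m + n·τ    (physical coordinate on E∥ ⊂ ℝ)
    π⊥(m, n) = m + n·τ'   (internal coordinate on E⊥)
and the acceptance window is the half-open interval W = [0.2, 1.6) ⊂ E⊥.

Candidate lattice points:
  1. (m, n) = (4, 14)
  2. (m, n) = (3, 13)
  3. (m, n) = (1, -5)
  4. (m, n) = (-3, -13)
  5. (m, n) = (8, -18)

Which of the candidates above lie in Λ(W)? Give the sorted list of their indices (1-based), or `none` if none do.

Compute τ' = (4−√20)/2 = -0.23607, so π⊥(m,n) = m -0.23607·n.
#1 (4,14): internal coord 4 + (14)·τ' = +0.69505; +0.69505 ∈ [0.2, 1.6) → IN Λ
#2 (3,13): internal coord 3 + (13)·τ' = -0.06888; -0.06888 ∉ [0.2, 1.6) → out
#3 (1,-5): internal coord 1 + (-5)·τ' = +2.18034; +2.18034 ∉ [0.2, 1.6) → out
#4 (-3,-13): internal coord -3 + (-13)·τ' = +0.06888; +0.06888 ∉ [0.2, 1.6) → out
#5 (8,-18): internal coord 8 + (-18)·τ' = +12.24922; +12.24922 ∉ [0.2, 1.6) → out

1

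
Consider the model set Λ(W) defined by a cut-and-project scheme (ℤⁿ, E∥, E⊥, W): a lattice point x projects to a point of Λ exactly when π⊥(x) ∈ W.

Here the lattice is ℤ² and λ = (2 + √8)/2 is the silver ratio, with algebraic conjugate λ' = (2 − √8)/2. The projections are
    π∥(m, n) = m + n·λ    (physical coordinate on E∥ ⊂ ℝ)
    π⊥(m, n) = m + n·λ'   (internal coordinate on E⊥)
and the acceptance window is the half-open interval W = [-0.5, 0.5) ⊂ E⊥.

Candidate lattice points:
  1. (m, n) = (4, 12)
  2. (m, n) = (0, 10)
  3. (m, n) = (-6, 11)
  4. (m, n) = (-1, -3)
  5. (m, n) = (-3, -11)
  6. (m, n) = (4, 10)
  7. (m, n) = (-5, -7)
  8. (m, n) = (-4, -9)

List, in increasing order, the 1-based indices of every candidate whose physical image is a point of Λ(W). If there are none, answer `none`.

Numerically λ ≈ 2.4142 and λ' = −1/λ ≈ -0.4142.
#1 (4,12): internal coord 4 + (12)·λ' = -0.9706; -0.9706 ∉ [-0.5, 0.5) → out
#2 (0,10): internal coord 0 + (10)·λ' = -4.1421; -4.1421 ∉ [-0.5, 0.5) → out
#3 (-6,11): internal coord -6 + (11)·λ' = -10.5563; -10.5563 ∉ [-0.5, 0.5) → out
#4 (-1,-3): internal coord -1 + (-3)·λ' = +0.2426; +0.2426 ∈ [-0.5, 0.5) → IN Λ
#5 (-3,-11): internal coord -3 + (-11)·λ' = +1.5563; +1.5563 ∉ [-0.5, 0.5) → out
#6 (4,10): internal coord 4 + (10)·λ' = -0.1421; -0.1421 ∈ [-0.5, 0.5) → IN Λ
#7 (-5,-7): internal coord -5 + (-7)·λ' = -2.1005; -2.1005 ∉ [-0.5, 0.5) → out
#8 (-4,-9): internal coord -4 + (-9)·λ' = -0.2721; -0.2721 ∈ [-0.5, 0.5) → IN Λ

4, 6, 8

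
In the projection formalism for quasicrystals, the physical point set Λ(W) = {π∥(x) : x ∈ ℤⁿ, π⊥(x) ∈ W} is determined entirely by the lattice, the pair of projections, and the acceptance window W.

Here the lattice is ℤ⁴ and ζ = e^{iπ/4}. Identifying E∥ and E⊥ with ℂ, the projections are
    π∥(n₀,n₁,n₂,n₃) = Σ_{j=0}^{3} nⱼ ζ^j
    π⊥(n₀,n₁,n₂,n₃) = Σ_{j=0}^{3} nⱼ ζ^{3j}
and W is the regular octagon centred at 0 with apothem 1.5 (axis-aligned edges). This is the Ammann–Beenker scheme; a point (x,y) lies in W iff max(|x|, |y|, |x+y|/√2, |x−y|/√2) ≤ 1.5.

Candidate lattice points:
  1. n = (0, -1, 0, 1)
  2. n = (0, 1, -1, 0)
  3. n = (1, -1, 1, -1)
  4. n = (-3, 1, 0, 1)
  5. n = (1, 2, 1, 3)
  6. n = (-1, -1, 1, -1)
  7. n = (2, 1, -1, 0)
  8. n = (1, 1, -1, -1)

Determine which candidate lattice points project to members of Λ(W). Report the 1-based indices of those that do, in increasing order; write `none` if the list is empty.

1, 8

With ζ = e^{iπ/4} the internal vectors are ζ^0,ζ^3,ζ^6,ζ^9.
candidate 1: n = (0, -1, 0, 1) → π⊥ ≈ (+1.41421, +0.00000); max(|x|,|y|,|x±y|/√2) = 1.41421 ≤ 1.5 ⇒ ∈ W
candidate 2: n = (0, 1, -1, 0) → π⊥ ≈ (-0.70711, +1.70711); max(|x|,|y|,|x±y|/√2) = 1.70711 > 1.5 ⇒ ∉ W
candidate 3: n = (1, -1, 1, -1) → π⊥ ≈ (+1.00000, -2.41421); max(|x|,|y|,|x±y|/√2) = 2.41421 > 1.5 ⇒ ∉ W
candidate 4: n = (-3, 1, 0, 1) → π⊥ ≈ (-3.00000, +1.41421); max(|x|,|y|,|x±y|/√2) = 3.12132 > 1.5 ⇒ ∉ W
candidate 5: n = (1, 2, 1, 3) → π⊥ ≈ (+1.70711, +2.53553); max(|x|,|y|,|x±y|/√2) = 3.00000 > 1.5 ⇒ ∉ W
candidate 6: n = (-1, -1, 1, -1) → π⊥ ≈ (-1.00000, -2.41421); max(|x|,|y|,|x±y|/√2) = 2.41421 > 1.5 ⇒ ∉ W
candidate 7: n = (2, 1, -1, 0) → π⊥ ≈ (+1.29289, +1.70711); max(|x|,|y|,|x±y|/√2) = 2.12132 > 1.5 ⇒ ∉ W
candidate 8: n = (1, 1, -1, -1) → π⊥ ≈ (-0.41421, +1.00000); max(|x|,|y|,|x±y|/√2) = 1.00000 ≤ 1.5 ⇒ ∈ W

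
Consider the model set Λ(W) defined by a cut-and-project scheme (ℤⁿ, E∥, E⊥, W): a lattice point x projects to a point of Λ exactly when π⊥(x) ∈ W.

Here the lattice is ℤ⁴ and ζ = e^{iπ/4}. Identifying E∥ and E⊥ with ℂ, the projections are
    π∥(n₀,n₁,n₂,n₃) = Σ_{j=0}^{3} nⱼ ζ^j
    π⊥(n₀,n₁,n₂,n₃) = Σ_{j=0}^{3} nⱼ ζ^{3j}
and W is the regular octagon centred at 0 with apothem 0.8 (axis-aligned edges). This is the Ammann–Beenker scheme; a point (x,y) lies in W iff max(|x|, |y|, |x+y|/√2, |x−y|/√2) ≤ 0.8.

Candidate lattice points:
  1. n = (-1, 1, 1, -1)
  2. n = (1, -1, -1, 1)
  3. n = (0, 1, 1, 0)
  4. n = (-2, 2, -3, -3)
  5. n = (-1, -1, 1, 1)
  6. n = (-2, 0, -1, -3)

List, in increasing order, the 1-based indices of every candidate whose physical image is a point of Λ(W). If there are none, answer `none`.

π⊥(n) = n₀ + n₁ζ³ + n₂ζ⁶ + n₃ζ⁹ where ζ = e^{iπ/4}.
#1 (-1, 1, 1, -1): internal (-2.414214, -1.000000); octagon support 2.414214 vs apothem 0.8 → ∉ W
#2 (1, -1, -1, 1): internal (2.414214, 1.000000); octagon support 2.414214 vs apothem 0.8 → ∉ W
#3 (0, 1, 1, 0): internal (-0.707107, -0.292893); octagon support 0.707107 vs apothem 0.8 → ∈ W
#4 (-2, 2, -3, -3): internal (-5.535534, 2.292893); octagon support 5.535534 vs apothem 0.8 → ∉ W
#5 (-1, -1, 1, 1): internal (0.414214, -1.000000); octagon support 1.000000 vs apothem 0.8 → ∉ W
#6 (-2, 0, -1, -3): internal (-4.121320, -1.121320); octagon support 4.121320 vs apothem 0.8 → ∉ W

3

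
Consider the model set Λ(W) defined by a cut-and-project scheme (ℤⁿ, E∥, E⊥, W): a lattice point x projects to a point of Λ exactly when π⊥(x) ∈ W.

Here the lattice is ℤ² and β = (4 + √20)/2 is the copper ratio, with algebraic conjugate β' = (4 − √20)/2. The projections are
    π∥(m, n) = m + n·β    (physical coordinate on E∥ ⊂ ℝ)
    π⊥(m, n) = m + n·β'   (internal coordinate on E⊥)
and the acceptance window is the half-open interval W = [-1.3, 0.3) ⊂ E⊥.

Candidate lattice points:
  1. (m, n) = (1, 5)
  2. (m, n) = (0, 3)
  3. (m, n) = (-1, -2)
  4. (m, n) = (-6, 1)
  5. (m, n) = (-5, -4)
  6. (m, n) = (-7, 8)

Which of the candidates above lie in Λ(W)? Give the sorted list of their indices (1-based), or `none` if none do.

1, 2, 3

Numerically β ≈ 4.23607 and β' = −1/β ≈ -0.23607.
candidate 1: (m,n)=(1,5) → π∥ = 1+5·β ≈ 22.18034, π⊥ = 1+5·β' ≈ -0.18034 ∈ [-1.3, 0.3) ⇒ IN Λ
candidate 2: (m,n)=(0,3) → π∥ = 0+3·β ≈ 12.70820, π⊥ = 0+3·β' ≈ -0.70820 ∈ [-1.3, 0.3) ⇒ IN Λ
candidate 3: (m,n)=(-1,-2) → π∥ = -1-2·β ≈ -9.47214, π⊥ = -1-2·β' ≈ -0.52786 ∈ [-1.3, 0.3) ⇒ IN Λ
candidate 4: (m,n)=(-6,1) → π∥ = -6+1·β ≈ -1.76393, π⊥ = -6+1·β' ≈ -6.23607 ∉ [-1.3, 0.3) ⇒ out
candidate 5: (m,n)=(-5,-4) → π∥ = -5-4·β ≈ -21.94427, π⊥ = -5-4·β' ≈ -4.05573 ∉ [-1.3, 0.3) ⇒ out
candidate 6: (m,n)=(-7,8) → π∥ = -7+8·β ≈ 26.88854, π⊥ = -7+8·β' ≈ -8.88854 ∉ [-1.3, 0.3) ⇒ out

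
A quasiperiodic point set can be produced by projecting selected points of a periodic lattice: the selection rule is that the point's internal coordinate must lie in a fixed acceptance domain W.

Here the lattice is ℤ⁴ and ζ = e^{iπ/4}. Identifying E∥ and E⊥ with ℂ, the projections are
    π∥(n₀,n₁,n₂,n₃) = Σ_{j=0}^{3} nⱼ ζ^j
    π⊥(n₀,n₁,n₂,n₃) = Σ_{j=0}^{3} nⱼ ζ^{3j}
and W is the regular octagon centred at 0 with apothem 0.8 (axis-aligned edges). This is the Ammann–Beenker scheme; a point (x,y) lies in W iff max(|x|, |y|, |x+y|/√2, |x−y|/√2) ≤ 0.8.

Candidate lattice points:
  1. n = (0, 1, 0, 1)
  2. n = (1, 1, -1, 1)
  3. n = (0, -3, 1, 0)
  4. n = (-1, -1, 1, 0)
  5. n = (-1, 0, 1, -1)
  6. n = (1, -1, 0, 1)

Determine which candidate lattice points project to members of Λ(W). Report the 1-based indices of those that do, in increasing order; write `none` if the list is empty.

none

π⊥(n) = n₀ + n₁ζ³ + n₂ζ⁶ + n₃ζ⁹ where ζ = e^{iπ/4}.
#1 (0, 1, 0, 1): internal (0.00000, 1.41421); octagon support 1.41421 vs apothem 0.8 → ∉ W
#2 (1, 1, -1, 1): internal (1.00000, 2.41421); octagon support 2.41421 vs apothem 0.8 → ∉ W
#3 (0, -3, 1, 0): internal (2.12132, -3.12132); octagon support 3.70711 vs apothem 0.8 → ∉ W
#4 (-1, -1, 1, 0): internal (-0.29289, -1.70711); octagon support 1.70711 vs apothem 0.8 → ∉ W
#5 (-1, 0, 1, -1): internal (-1.70711, -1.70711); octagon support 2.41421 vs apothem 0.8 → ∉ W
#6 (1, -1, 0, 1): internal (2.41421, 0.00000); octagon support 2.41421 vs apothem 0.8 → ∉ W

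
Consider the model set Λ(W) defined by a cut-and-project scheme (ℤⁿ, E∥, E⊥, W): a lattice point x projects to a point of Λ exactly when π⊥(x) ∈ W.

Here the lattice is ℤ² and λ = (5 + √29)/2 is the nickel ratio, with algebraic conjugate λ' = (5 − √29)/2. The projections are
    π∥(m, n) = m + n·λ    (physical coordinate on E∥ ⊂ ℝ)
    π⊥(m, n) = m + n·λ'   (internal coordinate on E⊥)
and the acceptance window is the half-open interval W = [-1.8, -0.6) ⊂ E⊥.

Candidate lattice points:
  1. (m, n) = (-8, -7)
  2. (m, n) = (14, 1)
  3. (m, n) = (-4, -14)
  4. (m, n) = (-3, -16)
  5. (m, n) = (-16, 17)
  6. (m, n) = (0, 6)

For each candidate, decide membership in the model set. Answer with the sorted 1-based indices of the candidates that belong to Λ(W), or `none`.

Compute λ' = (5−√29)/2 = -0.1926, so π⊥(m,n) = m -0.1926·n.
[1] lift (-8,-7): star map gives -6.6519; window check -1.8 ≤ -6.6519 < -0.6 is false → out
[2] lift (14,1): star map gives 13.8074; window check -1.8 ≤ 13.8074 < -0.6 is false → out
[3] lift (-4,-14): star map gives -1.3038; window check -1.8 ≤ -1.3038 < -0.6 is true → IN Λ
[4] lift (-3,-16): star map gives 0.0813; window check -1.8 ≤ 0.0813 < -0.6 is false → out
[5] lift (-16,17): star map gives -19.2739; window check -1.8 ≤ -19.2739 < -0.6 is false → out
[6] lift (0,6): star map gives -1.1555; window check -1.8 ≤ -1.1555 < -0.6 is true → IN Λ

3, 6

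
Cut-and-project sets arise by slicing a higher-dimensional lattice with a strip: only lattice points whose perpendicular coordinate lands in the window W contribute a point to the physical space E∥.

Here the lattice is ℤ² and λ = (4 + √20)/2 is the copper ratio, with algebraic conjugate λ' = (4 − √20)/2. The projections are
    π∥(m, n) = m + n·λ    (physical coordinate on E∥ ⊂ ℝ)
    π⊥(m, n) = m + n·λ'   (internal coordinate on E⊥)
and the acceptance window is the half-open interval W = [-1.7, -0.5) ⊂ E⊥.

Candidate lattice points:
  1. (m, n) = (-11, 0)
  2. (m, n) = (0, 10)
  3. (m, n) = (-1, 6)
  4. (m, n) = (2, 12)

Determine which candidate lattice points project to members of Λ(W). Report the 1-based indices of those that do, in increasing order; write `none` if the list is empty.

4

Compute λ' = (4−√20)/2 = -0.2361, so π⊥(m,n) = m -0.2361·n.
candidate 1: (m,n)=(-11,0) → π∥ = -11+0·λ ≈ -11.0000, π⊥ = -11+0·λ' ≈ -11.0000 ∉ [-1.7, -0.5) ⇒ out
candidate 2: (m,n)=(0,10) → π∥ = 0+10·λ ≈ 42.3607, π⊥ = 0+10·λ' ≈ -2.3607 ∉ [-1.7, -0.5) ⇒ out
candidate 3: (m,n)=(-1,6) → π∥ = -1+6·λ ≈ 24.4164, π⊥ = -1+6·λ' ≈ -2.4164 ∉ [-1.7, -0.5) ⇒ out
candidate 4: (m,n)=(2,12) → π∥ = 2+12·λ ≈ 52.8328, π⊥ = 2+12·λ' ≈ -0.8328 ∈ [-1.7, -0.5) ⇒ IN Λ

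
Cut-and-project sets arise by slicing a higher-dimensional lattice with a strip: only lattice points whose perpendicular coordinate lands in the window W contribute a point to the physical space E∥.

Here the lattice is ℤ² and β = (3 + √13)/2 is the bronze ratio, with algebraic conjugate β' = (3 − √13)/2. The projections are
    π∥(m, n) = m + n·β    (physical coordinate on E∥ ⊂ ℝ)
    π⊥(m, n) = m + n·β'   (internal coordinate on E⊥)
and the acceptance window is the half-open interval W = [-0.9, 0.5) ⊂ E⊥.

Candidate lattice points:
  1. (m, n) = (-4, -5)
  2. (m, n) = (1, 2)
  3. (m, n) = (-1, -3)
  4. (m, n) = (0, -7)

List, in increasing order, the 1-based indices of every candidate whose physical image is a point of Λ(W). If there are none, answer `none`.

Compute β' = (3−√13)/2 = -0.302776, so π⊥(m,n) = m -0.302776·n.
candidate 1: (m,n)=(-4,-5) → π∥ = -4-5·β ≈ -20.513878, π⊥ = -4-5·β' ≈ -2.486122 ∉ [-0.9, 0.5) ⇒ out
candidate 2: (m,n)=(1,2) → π∥ = 1+2·β ≈ 7.605551, π⊥ = 1+2·β' ≈ 0.394449 ∈ [-0.9, 0.5) ⇒ IN Λ
candidate 3: (m,n)=(-1,-3) → π∥ = -1-3·β ≈ -10.908327, π⊥ = -1-3·β' ≈ -0.091673 ∈ [-0.9, 0.5) ⇒ IN Λ
candidate 4: (m,n)=(0,-7) → π∥ = 0-7·β ≈ -23.119429, π⊥ = 0-7·β' ≈ 2.119429 ∉ [-0.9, 0.5) ⇒ out

2, 3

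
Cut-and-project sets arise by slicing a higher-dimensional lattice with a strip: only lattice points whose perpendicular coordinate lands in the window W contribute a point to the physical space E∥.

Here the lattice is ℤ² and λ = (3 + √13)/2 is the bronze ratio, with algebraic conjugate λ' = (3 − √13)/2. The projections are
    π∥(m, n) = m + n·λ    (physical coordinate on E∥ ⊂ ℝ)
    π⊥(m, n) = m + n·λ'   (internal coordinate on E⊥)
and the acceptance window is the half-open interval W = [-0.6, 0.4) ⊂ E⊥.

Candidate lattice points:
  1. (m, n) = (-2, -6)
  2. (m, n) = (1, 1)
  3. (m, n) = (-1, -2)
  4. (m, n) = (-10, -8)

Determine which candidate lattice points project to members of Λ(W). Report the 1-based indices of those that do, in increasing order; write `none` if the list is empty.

1, 3

λ' = (3−√13)/2 ≈ -0.30278.
candidate 1: (m,n)=(-2,-6) → π∥ = -2-6·λ ≈ -21.81665, π⊥ = -2-6·λ' ≈ -0.18335 ∈ [-0.6, 0.4) ⇒ IN Λ
candidate 2: (m,n)=(1,1) → π∥ = 1+1·λ ≈ 4.30278, π⊥ = 1+1·λ' ≈ 0.69722 ∉ [-0.6, 0.4) ⇒ out
candidate 3: (m,n)=(-1,-2) → π∥ = -1-2·λ ≈ -7.60555, π⊥ = -1-2·λ' ≈ -0.39445 ∈ [-0.6, 0.4) ⇒ IN Λ
candidate 4: (m,n)=(-10,-8) → π∥ = -10-8·λ ≈ -36.42221, π⊥ = -10-8·λ' ≈ -7.57779 ∉ [-0.6, 0.4) ⇒ out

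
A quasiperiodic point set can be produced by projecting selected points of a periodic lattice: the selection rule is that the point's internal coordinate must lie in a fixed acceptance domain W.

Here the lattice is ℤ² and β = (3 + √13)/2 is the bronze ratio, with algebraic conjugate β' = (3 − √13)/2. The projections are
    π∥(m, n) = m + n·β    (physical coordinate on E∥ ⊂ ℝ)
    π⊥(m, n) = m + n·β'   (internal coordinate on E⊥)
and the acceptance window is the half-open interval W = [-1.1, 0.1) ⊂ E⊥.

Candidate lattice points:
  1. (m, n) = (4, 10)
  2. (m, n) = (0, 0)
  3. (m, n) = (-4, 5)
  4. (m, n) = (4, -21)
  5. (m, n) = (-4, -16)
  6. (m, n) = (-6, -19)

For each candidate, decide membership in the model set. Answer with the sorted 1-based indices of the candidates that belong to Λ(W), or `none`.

β' = (3−√13)/2 ≈ -0.30278.
candidate 1: (m,n)=(4,10) → π∥ = 4+10·β ≈ 37.02776, π⊥ = 4+10·β' ≈ 0.97224 ∉ [-1.1, 0.1) ⇒ out
candidate 2: (m,n)=(0,0) → π∥ = 0+0·β ≈ 0.00000, π⊥ = 0+0·β' ≈ 0.00000 ∈ [-1.1, 0.1) ⇒ IN Λ
candidate 3: (m,n)=(-4,5) → π∥ = -4+5·β ≈ 12.51388, π⊥ = -4+5·β' ≈ -5.51388 ∉ [-1.1, 0.1) ⇒ out
candidate 4: (m,n)=(4,-21) → π∥ = 4-21·β ≈ -65.35829, π⊥ = 4-21·β' ≈ 10.35829 ∉ [-1.1, 0.1) ⇒ out
candidate 5: (m,n)=(-4,-16) → π∥ = -4-16·β ≈ -56.84441, π⊥ = -4-16·β' ≈ 0.84441 ∉ [-1.1, 0.1) ⇒ out
candidate 6: (m,n)=(-6,-19) → π∥ = -6-19·β ≈ -68.75274, π⊥ = -6-19·β' ≈ -0.24726 ∈ [-1.1, 0.1) ⇒ IN Λ

2, 6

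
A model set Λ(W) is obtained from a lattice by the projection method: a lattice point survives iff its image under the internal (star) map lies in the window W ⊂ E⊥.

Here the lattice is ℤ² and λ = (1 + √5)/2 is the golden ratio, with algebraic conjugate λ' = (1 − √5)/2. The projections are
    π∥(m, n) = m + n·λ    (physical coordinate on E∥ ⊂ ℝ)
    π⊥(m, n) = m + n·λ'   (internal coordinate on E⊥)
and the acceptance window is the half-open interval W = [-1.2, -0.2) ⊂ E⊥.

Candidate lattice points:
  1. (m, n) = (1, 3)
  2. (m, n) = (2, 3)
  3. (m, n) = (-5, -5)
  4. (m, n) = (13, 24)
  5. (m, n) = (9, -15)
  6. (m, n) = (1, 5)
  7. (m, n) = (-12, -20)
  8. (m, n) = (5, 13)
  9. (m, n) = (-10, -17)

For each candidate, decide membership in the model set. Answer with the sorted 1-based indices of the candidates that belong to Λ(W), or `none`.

Compute λ' = (1−√5)/2 = -0.618034, so π⊥(m,n) = m -0.618034·n.
#1 (1,3): internal coord 1 + (3)·λ' = -0.854102; -0.854102 ∈ [-1.2, -0.2) → IN Λ
#2 (2,3): internal coord 2 + (3)·λ' = +0.145898; +0.145898 ∉ [-1.2, -0.2) → out
#3 (-5,-5): internal coord -5 + (-5)·λ' = -1.909830; -1.909830 ∉ [-1.2, -0.2) → out
#4 (13,24): internal coord 13 + (24)·λ' = -1.832816; -1.832816 ∉ [-1.2, -0.2) → out
#5 (9,-15): internal coord 9 + (-15)·λ' = +18.270510; +18.270510 ∉ [-1.2, -0.2) → out
#6 (1,5): internal coord 1 + (5)·λ' = -2.090170; -2.090170 ∉ [-1.2, -0.2) → out
#7 (-12,-20): internal coord -12 + (-20)·λ' = +0.360680; +0.360680 ∉ [-1.2, -0.2) → out
#8 (5,13): internal coord 5 + (13)·λ' = -3.034442; -3.034442 ∉ [-1.2, -0.2) → out
#9 (-10,-17): internal coord -10 + (-17)·λ' = +0.506578; +0.506578 ∉ [-1.2, -0.2) → out

1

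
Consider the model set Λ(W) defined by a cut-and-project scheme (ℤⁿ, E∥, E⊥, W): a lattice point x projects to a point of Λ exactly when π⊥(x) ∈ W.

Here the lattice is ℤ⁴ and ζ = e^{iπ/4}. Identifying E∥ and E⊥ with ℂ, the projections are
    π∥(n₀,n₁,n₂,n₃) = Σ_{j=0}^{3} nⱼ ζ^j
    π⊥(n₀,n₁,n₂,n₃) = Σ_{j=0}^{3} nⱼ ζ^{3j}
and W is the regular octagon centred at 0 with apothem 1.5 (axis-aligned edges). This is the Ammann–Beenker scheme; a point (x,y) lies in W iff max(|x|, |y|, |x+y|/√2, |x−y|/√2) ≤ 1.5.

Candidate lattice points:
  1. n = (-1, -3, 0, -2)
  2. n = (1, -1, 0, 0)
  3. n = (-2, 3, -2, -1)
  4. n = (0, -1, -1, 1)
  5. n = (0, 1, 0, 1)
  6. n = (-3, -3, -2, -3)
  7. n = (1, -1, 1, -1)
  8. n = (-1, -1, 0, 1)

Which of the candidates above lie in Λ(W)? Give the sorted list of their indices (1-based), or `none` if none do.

5, 8

With ζ = e^{iπ/4} the internal vectors are ζ^0,ζ^3,ζ^6,ζ^9.
candidate 1: n = (-1, -3, 0, -2) → π⊥ ≈ (-0.29289, -3.53553); max(|x|,|y|,|x±y|/√2) = 3.53553 > 1.5 ⇒ ∉ W
candidate 2: n = (1, -1, 0, 0) → π⊥ ≈ (+1.70711, -0.70711); max(|x|,|y|,|x±y|/√2) = 1.70711 > 1.5 ⇒ ∉ W
candidate 3: n = (-2, 3, -2, -1) → π⊥ ≈ (-4.82843, +3.41421); max(|x|,|y|,|x±y|/√2) = 5.82843 > 1.5 ⇒ ∉ W
candidate 4: n = (0, -1, -1, 1) → π⊥ ≈ (+1.41421, +1.00000); max(|x|,|y|,|x±y|/√2) = 1.70711 > 1.5 ⇒ ∉ W
candidate 5: n = (0, 1, 0, 1) → π⊥ ≈ (+0.00000, +1.41421); max(|x|,|y|,|x±y|/√2) = 1.41421 ≤ 1.5 ⇒ ∈ W
candidate 6: n = (-3, -3, -2, -3) → π⊥ ≈ (-3.00000, -2.24264); max(|x|,|y|,|x±y|/√2) = 3.70711 > 1.5 ⇒ ∉ W
candidate 7: n = (1, -1, 1, -1) → π⊥ ≈ (+1.00000, -2.41421); max(|x|,|y|,|x±y|/√2) = 2.41421 > 1.5 ⇒ ∉ W
candidate 8: n = (-1, -1, 0, 1) → π⊥ ≈ (+0.41421, +0.00000); max(|x|,|y|,|x±y|/√2) = 0.41421 ≤ 1.5 ⇒ ∈ W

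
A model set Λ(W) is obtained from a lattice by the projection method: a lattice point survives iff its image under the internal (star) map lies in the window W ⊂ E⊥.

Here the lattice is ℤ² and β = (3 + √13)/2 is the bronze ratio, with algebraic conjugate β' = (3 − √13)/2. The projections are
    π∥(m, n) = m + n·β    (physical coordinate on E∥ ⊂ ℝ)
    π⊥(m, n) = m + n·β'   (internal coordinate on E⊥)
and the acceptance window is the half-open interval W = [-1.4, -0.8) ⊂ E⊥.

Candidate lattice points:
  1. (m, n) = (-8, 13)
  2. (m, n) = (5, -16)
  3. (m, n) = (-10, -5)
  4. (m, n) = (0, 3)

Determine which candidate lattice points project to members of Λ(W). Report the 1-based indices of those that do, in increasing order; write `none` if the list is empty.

Compute β' = (3−√13)/2 = -0.3028, so π⊥(m,n) = m -0.3028·n.
#1 (-8,13): internal coord -8 + (13)·β' = -11.9361; -11.9361 ∉ [-1.4, -0.8) → out
#2 (5,-16): internal coord 5 + (-16)·β' = +9.8444; +9.8444 ∉ [-1.4, -0.8) → out
#3 (-10,-5): internal coord -10 + (-5)·β' = -8.4861; -8.4861 ∉ [-1.4, -0.8) → out
#4 (0,3): internal coord 0 + (3)·β' = -0.9083; -0.9083 ∈ [-1.4, -0.8) → IN Λ

4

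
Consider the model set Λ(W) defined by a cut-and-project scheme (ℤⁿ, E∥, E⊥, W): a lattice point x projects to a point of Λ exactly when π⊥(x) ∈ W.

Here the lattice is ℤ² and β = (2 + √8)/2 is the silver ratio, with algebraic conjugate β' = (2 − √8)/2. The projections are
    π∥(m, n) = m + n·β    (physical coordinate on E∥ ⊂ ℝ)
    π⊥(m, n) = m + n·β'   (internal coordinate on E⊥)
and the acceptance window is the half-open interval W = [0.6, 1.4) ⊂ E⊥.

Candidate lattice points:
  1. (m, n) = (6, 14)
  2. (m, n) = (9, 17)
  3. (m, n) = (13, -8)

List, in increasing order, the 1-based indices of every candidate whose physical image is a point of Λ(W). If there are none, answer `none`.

Numerically β ≈ 2.41421 and β' = −1/β ≈ -0.41421.
[1] lift (6,14): star map gives 0.20101; window check 0.6 ≤ 0.20101 < 1.4 is false → out
[2] lift (9,17): star map gives 1.95837; window check 0.6 ≤ 1.95837 < 1.4 is false → out
[3] lift (13,-8): star map gives 16.31371; window check 0.6 ≤ 16.31371 < 1.4 is false → out

none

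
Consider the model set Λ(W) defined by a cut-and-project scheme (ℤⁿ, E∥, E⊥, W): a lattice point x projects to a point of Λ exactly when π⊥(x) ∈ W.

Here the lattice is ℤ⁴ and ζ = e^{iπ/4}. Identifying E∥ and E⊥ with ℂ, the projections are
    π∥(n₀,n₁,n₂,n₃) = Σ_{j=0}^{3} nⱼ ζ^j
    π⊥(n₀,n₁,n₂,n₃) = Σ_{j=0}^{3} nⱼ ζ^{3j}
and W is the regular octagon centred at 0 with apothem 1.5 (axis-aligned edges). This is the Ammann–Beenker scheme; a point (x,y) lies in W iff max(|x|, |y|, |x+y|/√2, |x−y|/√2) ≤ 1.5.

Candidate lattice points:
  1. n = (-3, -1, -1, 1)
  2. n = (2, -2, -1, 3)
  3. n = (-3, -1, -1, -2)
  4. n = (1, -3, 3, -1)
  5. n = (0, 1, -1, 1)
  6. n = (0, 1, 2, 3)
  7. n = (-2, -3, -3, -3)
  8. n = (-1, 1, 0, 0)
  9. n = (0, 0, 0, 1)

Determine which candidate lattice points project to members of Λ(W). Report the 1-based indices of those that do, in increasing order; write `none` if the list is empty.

π⊥(n) = n₀ + n₁ζ³ + n₂ζ⁶ + n₃ζ⁹ where ζ = e^{iπ/4}.
candidate 1: n = (-3, -1, -1, 1) → π⊥ ≈ (-1.5858, +1.0000); max(|x|,|y|,|x±y|/√2) = 1.8284 > 1.5 ⇒ ∉ W
candidate 2: n = (2, -2, -1, 3) → π⊥ ≈ (+5.5355, +1.7071); max(|x|,|y|,|x±y|/√2) = 5.5355 > 1.5 ⇒ ∉ W
candidate 3: n = (-3, -1, -1, -2) → π⊥ ≈ (-3.7071, -1.1213); max(|x|,|y|,|x±y|/√2) = 3.7071 > 1.5 ⇒ ∉ W
candidate 4: n = (1, -3, 3, -1) → π⊥ ≈ (+2.4142, -5.8284); max(|x|,|y|,|x±y|/√2) = 5.8284 > 1.5 ⇒ ∉ W
candidate 5: n = (0, 1, -1, 1) → π⊥ ≈ (+0.0000, +2.4142); max(|x|,|y|,|x±y|/√2) = 2.4142 > 1.5 ⇒ ∉ W
candidate 6: n = (0, 1, 2, 3) → π⊥ ≈ (+1.4142, +0.8284); max(|x|,|y|,|x±y|/√2) = 1.5858 > 1.5 ⇒ ∉ W
candidate 7: n = (-2, -3, -3, -3) → π⊥ ≈ (-2.0000, -1.2426); max(|x|,|y|,|x±y|/√2) = 2.2929 > 1.5 ⇒ ∉ W
candidate 8: n = (-1, 1, 0, 0) → π⊥ ≈ (-1.7071, +0.7071); max(|x|,|y|,|x±y|/√2) = 1.7071 > 1.5 ⇒ ∉ W
candidate 9: n = (0, 0, 0, 1) → π⊥ ≈ (+0.7071, +0.7071); max(|x|,|y|,|x±y|/√2) = 1.0000 ≤ 1.5 ⇒ ∈ W

9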